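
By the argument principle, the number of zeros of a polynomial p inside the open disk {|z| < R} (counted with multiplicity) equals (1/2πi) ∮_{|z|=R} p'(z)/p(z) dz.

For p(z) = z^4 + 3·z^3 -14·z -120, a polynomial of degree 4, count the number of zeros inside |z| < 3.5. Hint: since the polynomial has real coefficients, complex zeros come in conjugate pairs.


The zeros of p are: (-1 + 3i), (-1 - 3i), 3, -4.
Their magnitudes are: 3.162, 3.162, 3, 4.
Zeros with |z| < R = 3.5: (-1 + 3i), (-1 - 3i), 3.
Count = 3.
By the argument principle, (1/2πi) ∮_{|z|=R} p'(z)/p(z) dz equals exactly this count.

Number of zeros inside |z| < 3.5: 3.


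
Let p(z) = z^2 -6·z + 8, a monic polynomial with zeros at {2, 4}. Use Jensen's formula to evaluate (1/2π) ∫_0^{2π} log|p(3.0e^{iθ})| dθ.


Zeros: 2, 4; r = 3.0.
Inside |z| < r: 2. Outside (|z| ≥ r): 4.
p(0) = 8, so log|p(0)| = log(8) = 2.0794.
Apply Jensen: I(r) = log|p(0)| + Σ_k log(r/|z_k|), summed over zeros inside |z| < r.
  log(r/|z_k|) for z_k = 2: log(3.0/2) = 0.4055
  Outside zeros (4) contribute nothing to the Jensen sum.
Sum over inside zeros: 0.4055.
I(r) = log|p(0)| + (inside sum) = 2.0794 + 0.4055 = 2.4849.
Note: since some zeros are outside |z| ≤ r, the simplified n·log(r) form does NOT apply — only the inside zeros contribute.

I(r) ≈ 2.4849.


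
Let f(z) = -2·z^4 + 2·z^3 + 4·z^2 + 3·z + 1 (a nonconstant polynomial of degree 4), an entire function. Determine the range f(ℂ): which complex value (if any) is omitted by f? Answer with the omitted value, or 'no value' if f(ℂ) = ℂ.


Little Picard bounds the complement of f(ℂ) to at most one point.
For every w ∈ ℂ, the equation p(z) − w = 0 is a nonconstant polynomial in z and hence has at least one root by the fundamental theorem of algebra. So p is surjective onto ℂ, omitting no value.

Omitted value: no value.


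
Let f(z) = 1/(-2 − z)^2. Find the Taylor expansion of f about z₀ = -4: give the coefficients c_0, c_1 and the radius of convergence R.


Let w = z − z₀, so z = z₀ + w.
Then -2 − z = -2 − (z₀ + w) = (-2 − z₀) − w = 2 − w.
f(z) = 1/(2 − w)^2 = (1/(2)^2) · (1 − w/(2))^{−2}.
By the binomial series (1−u)^{−2} = Σ_{n≥0} C(n+1, 1) u^n for |u|<1, with u = w/(2):
  c_n = C(n+1, 1) / (2)^(n+2).
  c_0 = 1/(2)^2 = 1/4.
  c_1 = 2/(2)^3 = 1/4.
The series is valid for |w/d| < 1, i.e. |z − z₀| < |d|.
Radius of convergence: R = |-2 − z₀| = |2| = 2 (distance from z₀ to the singularity z = -2).

c_0 = 1/4, c_1 = 1/4; R = 2.


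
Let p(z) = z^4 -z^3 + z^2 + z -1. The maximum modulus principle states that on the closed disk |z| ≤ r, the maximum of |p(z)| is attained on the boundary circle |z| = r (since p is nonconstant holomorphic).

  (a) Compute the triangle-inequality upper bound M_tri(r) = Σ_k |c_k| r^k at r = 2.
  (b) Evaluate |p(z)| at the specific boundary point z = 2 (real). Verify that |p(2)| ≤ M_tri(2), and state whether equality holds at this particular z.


Coefficients: c_0 = -1, c_1 = 1, c_2 = 1, c_3 = -1, c_4 = 1. Radius r = 2.
Part (a). Triangle bound: M_tri(r) = Σ_k |c_k| r^k
  = |-1|·2^0 + |1|·2^1 + |1|·2^2 + |-1|·2^3 + |1|·2^4
  = 1 + 2 + 4 + 8 + 16 = 31.
This bounds M(r) := max_{|z|=r} |p(z)| from above; equality holds iff all terms c_k z^k can be made to align in phase at a single z on |z|=r.
Part (b). At z = 2 (real, on the circle |z| = r):
  p(2) = (-1)·2^0 + (1)·2^1 + (1)·2^2 + (-1)·2^3 + (1)·2^4 = 13.
  |p(2)| = 13.
Check: |p(2)| = 13 ≤ 31 = M_tri(2). ✓ Equality does not hold at z = 2 (the coefficients have mixed signs, so the terms do not all align in phase there).

M_tri(2) = 31; |p(2)| = 13; equality at z=2: no.


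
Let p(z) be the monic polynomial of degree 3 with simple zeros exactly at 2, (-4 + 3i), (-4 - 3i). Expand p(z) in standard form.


The polynomial is p(z) = ∏_{α ∈ S} (z − α), where S = {2, (-4 + 3i), (-4 - 3i)}.
Expanding the product yields: p(z) = z^3 + 6·z^2 + 9·z -50.
Note conjugate pairs combine to real quadratics: (z − (-4+3i))(z − (-4−3i)) = z² + 8z + 25.
The resulting polynomial has degree 3 and real coefficients as required.

p(z) = z^3 + 6·z^2 + 9·z -50.


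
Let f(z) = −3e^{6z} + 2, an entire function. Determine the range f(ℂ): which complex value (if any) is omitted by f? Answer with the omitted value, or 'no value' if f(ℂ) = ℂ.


Little Picard bounds the complement of f(ℂ) to at most one point.
e^{6z} is never zero on ℂ, so -3·e^{6z} takes every value in ℂ ∖ {0}. Adding 2 shifts the range to ℂ ∖ {2}. Thus f omits exactly the value 2.

Omitted value: 2.


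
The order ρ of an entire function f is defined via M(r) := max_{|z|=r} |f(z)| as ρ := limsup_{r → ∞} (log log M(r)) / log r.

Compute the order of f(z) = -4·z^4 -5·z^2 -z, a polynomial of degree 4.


|f(z)| ≤ Σ|c_k|·r^k = O(r^4) as r → ∞. Polynomial growth is O(e^{r^ε}) for every ε > 0 (since r^4/e^{r^ε} → 0), so ρ ≤ ε for all ε > 0, i.e. ρ = 0. Every nonconstant polynomial has order 0.
Therefore ρ = 0.

Order ρ = 0.


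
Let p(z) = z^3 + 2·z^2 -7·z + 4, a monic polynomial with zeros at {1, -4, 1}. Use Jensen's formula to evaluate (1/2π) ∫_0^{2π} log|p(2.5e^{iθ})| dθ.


Zeros: -4, 1, 1; r = 2.5.
Inside |z| < r: 1, 1. Outside (|z| ≥ r): -4.
p(0) = 4, so log|p(0)| = log(4) = 1.3863.
Apply Jensen: I(r) = log|p(0)| + Σ_k log(r/|z_k|), summed over zeros inside |z| < r.
  log(r/|z_k|) for z_k = 1: log(2.5/1) = 0.9163
  log(r/|z_k|) for z_k = 1: log(2.5/1) = 0.9163
  Outside zeros (-4) contribute nothing to the Jensen sum.
Sum over inside zeros: 1.8326.
I(r) = log|p(0)| + (inside sum) = 1.3863 + 1.8326 = 3.2189.
Note: since some zeros are outside |z| ≤ r, the simplified n·log(r) form does NOT apply — only the inside zeros contribute.

I(r) ≈ 3.2189.


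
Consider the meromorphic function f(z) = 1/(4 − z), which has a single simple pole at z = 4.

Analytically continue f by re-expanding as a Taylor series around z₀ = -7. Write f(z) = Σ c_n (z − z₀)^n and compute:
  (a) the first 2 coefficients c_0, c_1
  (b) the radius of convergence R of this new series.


Let w = z − z₀, so z = z₀ + w.
Then 4 − z = 4 − (z₀ + w) = (4 − z₀) − w = 11 − w.
f(z) = 1/(11 − w) = (1/(11)) · 1/(1 − w/(11)) = Σ_{n≥0} w^n / (11)^(n+1).
So c_n = 1/(11)^(n+1):
  c_0 = 1/(11)^1 = 1/11.
  c_1 = 1/(11)^2 = 1/121.
The series is valid for |w/d| < 1, i.e. |z − z₀| < |d|.
Radius of convergence: R = |4 − z₀| = |11| = 11 (distance from z₀ to the singularity z = 4).

c_0 = 1/11, c_1 = 1/121; R = 11.


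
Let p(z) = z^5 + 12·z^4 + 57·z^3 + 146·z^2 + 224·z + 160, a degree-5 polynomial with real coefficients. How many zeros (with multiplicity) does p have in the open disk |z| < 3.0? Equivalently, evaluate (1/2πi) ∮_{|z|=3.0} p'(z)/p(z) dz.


The zeros of p are: -2, -4, (-1 + 2i), (-1 - 2i), -4.
Their magnitudes are: 2, 4, 2.236, 2.236, 4.
Zeros with |z| < R = 3.0: -2, (-1 + 2i), (-1 - 2i).
Count = 3.
By the argument principle, (1/2πi) ∮_{|z|=R} p'(z)/p(z) dz equals exactly this count.

Number of zeros inside |z| < 3.0: 3.


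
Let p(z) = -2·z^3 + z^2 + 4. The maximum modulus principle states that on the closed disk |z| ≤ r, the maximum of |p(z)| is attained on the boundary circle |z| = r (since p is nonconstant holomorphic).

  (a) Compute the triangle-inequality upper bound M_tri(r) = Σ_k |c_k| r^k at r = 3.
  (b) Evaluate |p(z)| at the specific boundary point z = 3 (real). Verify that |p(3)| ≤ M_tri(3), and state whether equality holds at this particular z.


Coefficients: c_0 = 4, c_1 = 0, c_2 = 1, c_3 = -2. Radius r = 3.
Part (a). Triangle bound: M_tri(r) = Σ_k |c_k| r^k
  = |4|·3^0 + |0|·3^1 + |1|·3^2 + |-2|·3^3
  = 4 + 0 + 9 + 54 = 67.
This bounds M(r) := max_{|z|=r} |p(z)| from above; equality holds iff all terms c_k z^k can be made to align in phase at a single z on |z|=r.
Part (b). At z = 3 (real, on the circle |z| = r):
  p(3) = (4)·3^0 + (0)·3^1 + (1)·3^2 + (-2)·3^3 = -41.
  |p(3)| = 41.
Check: |p(3)| = 41 ≤ 67 = M_tri(3). ✓ Equality does not hold at z = 3 (the coefficients have mixed signs, so the terms do not all align in phase there).

M_tri(3) = 67; |p(3)| = 41; equality at z=3: no.


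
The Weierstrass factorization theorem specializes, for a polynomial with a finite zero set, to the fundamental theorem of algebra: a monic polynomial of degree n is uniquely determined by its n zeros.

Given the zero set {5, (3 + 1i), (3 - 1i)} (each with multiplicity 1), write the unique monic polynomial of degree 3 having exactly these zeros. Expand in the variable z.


The polynomial is p(z) = ∏_{α ∈ S} (z − α), where S = {5, (3 + 1i), (3 - 1i)}.
Expanding the product yields: p(z) = z^3 -11·z^2 + 40·z -50.
Note conjugate pairs combine to real quadratics: (z − (3+1i))(z − (3−1i)) = z² − 6z + 10.
The resulting polynomial has degree 3 and real coefficients as required.

p(z) = z^3 -11·z^2 + 40·z -50.


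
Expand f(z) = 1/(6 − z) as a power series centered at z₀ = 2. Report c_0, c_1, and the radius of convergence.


Let w = z − z₀, so z = z₀ + w.
Then 6 − z = 6 − (z₀ + w) = (6 − z₀) − w = 4 − w.
f(z) = 1/(4 − w) = (1/(4)) · 1/(1 − w/(4)) = Σ_{n≥0} w^n / (4)^(n+1).
So c_n = 1/(4)^(n+1):
  c_0 = 1/(4)^1 = 1/4.
  c_1 = 1/(4)^2 = 1/16.
The series is valid for |w/d| < 1, i.e. |z − z₀| < |d|.
Radius of convergence: R = |6 − z₀| = |4| = 4 (distance from z₀ to the singularity z = 6).

c_0 = 1/4, c_1 = 1/16; R = 4.


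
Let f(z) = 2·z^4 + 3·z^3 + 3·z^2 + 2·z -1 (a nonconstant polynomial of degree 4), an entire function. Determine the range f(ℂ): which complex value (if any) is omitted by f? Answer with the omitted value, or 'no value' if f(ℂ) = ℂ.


Little Picard bounds the complement of f(ℂ) to at most one point.
For every w ∈ ℂ, the equation p(z) − w = 0 is a nonconstant polynomial in z and hence has at least one root by the fundamental theorem of algebra. So p is surjective onto ℂ, omitting no value.

Omitted value: no value.


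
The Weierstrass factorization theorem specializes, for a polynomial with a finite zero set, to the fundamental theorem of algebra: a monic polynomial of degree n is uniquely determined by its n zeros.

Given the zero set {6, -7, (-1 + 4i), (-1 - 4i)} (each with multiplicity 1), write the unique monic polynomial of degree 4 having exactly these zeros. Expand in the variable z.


The polynomial is p(z) = ∏_{α ∈ S} (z − α), where S = {6, -7, (-1 + 4i), (-1 - 4i)}.
Expanding the product yields: p(z) = z^4 + 3·z^3 -23·z^2 -67·z -714.
Note conjugate pairs combine to real quadratics: (z − (-1+4i))(z − (-1−4i)) = z² + 2z + 17.
The resulting polynomial has degree 4 and real coefficients as required.

p(z) = z^4 + 3·z^3 -23·z^2 -67·z -714.


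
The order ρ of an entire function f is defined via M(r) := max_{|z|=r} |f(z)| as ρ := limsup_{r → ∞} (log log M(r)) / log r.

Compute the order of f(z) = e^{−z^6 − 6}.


|e^{−z^6 − 6}| = e^{Re(-1·z^6) + -6} ≤ e^{1|z|^6 + -6} = e^{1r^6 + -6} on |z| = r, so ρ ≤ 6. Choosing z on |z|=r so that -1·z^6 is real positive (always possible by picking arg z appropriately) gives |f(z)| = e^{1r^6 + -6}, matching the bound. The additive constant -6 does not affect log log M(r) ~ 6·log r. Hence ρ = 6.
Therefore ρ = 6.

Order ρ = 6.


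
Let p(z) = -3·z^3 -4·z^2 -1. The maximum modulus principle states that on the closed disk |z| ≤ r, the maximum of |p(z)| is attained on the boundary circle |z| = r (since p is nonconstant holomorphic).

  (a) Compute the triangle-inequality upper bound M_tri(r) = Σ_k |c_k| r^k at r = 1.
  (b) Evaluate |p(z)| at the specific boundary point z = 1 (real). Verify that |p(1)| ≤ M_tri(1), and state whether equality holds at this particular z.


Coefficients: c_0 = -1, c_1 = 0, c_2 = -4, c_3 = -3. Radius r = 1.
Part (a). Triangle bound: M_tri(r) = Σ_k |c_k| r^k
  = |-1|·1^0 + |0|·1^1 + |-4|·1^2 + |-3|·1^3
  = 1 + 0 + 4 + 3 = 8.
This bounds M(r) := max_{|z|=r} |p(z)| from above; equality holds iff all terms c_k z^k can be made to align in phase at a single z on |z|=r.
Part (b). At z = 1 (real, on the circle |z| = r):
  p(1) = (-1)·1^0 + (0)·1^1 + (-4)·1^2 + (-3)·1^3 = -8.
  |p(1)| = 8.
Since all nonzero coefficients share the same sign, |p(1)| = 8 = M_tri(1); the triangle bound is attained at z = 1, so in fact M(r) = 8.

M_tri(1) = 8; |p(1)| = 8; equality at z=1: yes.


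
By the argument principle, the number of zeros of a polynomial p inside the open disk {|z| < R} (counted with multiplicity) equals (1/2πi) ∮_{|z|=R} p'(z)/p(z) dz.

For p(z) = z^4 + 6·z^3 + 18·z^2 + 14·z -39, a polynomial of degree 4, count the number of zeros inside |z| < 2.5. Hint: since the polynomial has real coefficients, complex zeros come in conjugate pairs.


The zeros of p are: -3, (-2 + 3i), (-2 - 3i), 1.
Their magnitudes are: 3, 3.606, 3.606, 1.
Zeros with |z| < R = 2.5: 1.
Count = 1.
By the argument principle, (1/2πi) ∮_{|z|=R} p'(z)/p(z) dz equals exactly this count.

Number of zeros inside |z| < 2.5: 1.


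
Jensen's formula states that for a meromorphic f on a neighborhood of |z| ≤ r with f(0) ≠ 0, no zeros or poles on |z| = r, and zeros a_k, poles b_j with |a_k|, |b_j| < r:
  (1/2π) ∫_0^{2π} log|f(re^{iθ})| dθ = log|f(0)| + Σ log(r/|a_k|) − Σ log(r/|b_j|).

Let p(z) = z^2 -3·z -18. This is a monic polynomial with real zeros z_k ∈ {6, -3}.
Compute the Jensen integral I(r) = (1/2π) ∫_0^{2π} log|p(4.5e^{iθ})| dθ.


Zeros: -3, 6; r = 4.5.
Inside |z| < r: -3. Outside (|z| ≥ r): 6.
p(0) = -18, so log|p(0)| = log(18) = 2.8904.
Apply Jensen: I(r) = log|p(0)| + Σ_k log(r/|z_k|), summed over zeros inside |z| < r.
  log(r/|z_k|) for z_k = -3: log(4.5/3) = 0.4055
  Outside zeros (6) contribute nothing to the Jensen sum.
Sum over inside zeros: 0.4055.
I(r) = log|p(0)| + (inside sum) = 2.8904 + 0.4055 = 3.2958.
Note: since some zeros are outside |z| ≤ r, the simplified n·log(r) form does NOT apply — only the inside zeros contribute.

I(r) ≈ 3.2958.


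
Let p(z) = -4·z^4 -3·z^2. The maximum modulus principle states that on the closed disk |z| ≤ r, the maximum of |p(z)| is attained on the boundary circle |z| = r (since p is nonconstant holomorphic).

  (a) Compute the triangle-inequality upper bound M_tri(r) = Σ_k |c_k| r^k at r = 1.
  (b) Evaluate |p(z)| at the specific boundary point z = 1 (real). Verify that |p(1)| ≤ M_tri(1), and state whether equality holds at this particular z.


Coefficients: c_0 = 0, c_1 = 0, c_2 = -3, c_3 = 0, c_4 = -4. Radius r = 1.
Part (a). Triangle bound: M_tri(r) = Σ_k |c_k| r^k
  = |0|·1^0 + |0|·1^1 + |-3|·1^2 + |0|·1^3 + |-4|·1^4
  = 0 + 0 + 3 + 0 + 4 = 7.
This bounds M(r) := max_{|z|=r} |p(z)| from above; equality holds iff all terms c_k z^k can be made to align in phase at a single z on |z|=r.
Part (b). At z = 1 (real, on the circle |z| = r):
  p(1) = (0)·1^0 + (0)·1^1 + (-3)·1^2 + (0)·1^3 + (-4)·1^4 = -7.
  |p(1)| = 7.
Since all nonzero coefficients share the same sign, |p(1)| = 7 = M_tri(1); the triangle bound is attained at z = 1, so in fact M(r) = 7.

M_tri(1) = 7; |p(1)| = 7; equality at z=1: yes.


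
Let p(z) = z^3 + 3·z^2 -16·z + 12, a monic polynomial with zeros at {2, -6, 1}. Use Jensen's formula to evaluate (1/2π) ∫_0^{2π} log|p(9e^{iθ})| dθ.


Zeros: -6, 1, 2; r = 9.
Inside |z| < r: -6, 1, 2. Outside (|z| ≥ r): ∅.
p(0) = 12, so log|p(0)| = log(12) = 2.4849.
Apply Jensen: I(r) = log|p(0)| + Σ_k log(r/|z_k|), summed over zeros inside |z| < r.
  log(r/|z_k|) for z_k = 2: log(9/2) = 1.5041
  log(r/|z_k|) for z_k = -6: log(9/6) = 0.4055
  log(r/|z_k|) for z_k = 1: log(9/1) = 2.1972
Sum over inside zeros: 4.1068.
I(r) = log|p(0)| + (inside sum) = 2.4849 + 4.1068 = 6.5917.
Closed form (all zeros inside, monic): I(r) = n·log(r) = 3·log(9) = 6.5917. ✓

I(r) ≈ 6.5917.


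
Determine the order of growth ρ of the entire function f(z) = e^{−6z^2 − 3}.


|e^{−6z^2 − 3}| = e^{Re(-6·z^2) + -3} ≤ e^{6|z|^2 + -3} = e^{6r^2 + -3} on |z| = r, so ρ ≤ 2. Choosing z on |z|=r so that -6·z^2 is real positive (always possible by picking arg z appropriately) gives |f(z)| = e^{6r^2 + -3}, matching the bound. The additive constant -3 does not affect log log M(r) ~ 2·log r. Hence ρ = 2.
Therefore ρ = 2.

Order ρ = 2.


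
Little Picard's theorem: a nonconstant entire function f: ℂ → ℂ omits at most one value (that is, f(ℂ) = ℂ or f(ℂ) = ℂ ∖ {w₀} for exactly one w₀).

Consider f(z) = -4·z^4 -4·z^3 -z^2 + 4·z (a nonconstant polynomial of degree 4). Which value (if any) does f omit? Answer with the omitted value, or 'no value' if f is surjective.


Little Picard bounds the complement of f(ℂ) to at most one point.
For every w ∈ ℂ, the equation p(z) − w = 0 is a nonconstant polynomial in z and hence has at least one root by the fundamental theorem of algebra. So p is surjective onto ℂ, omitting no value.

Omitted value: no value.


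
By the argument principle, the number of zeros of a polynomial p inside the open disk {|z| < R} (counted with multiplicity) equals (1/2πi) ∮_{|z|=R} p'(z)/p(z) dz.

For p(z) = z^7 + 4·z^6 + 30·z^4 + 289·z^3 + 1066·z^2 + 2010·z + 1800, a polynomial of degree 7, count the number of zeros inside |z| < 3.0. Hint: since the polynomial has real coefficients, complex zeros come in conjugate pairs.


The zeros of p are: (-2 + 1i), (-2 - 1i), -4, (3 + 3i), (3 - 3i), (-1 + 2i), (-1 - 2i).
Their magnitudes are: 2.236, 2.236, 4, 4.243, 4.243, 2.236, 2.236.
Zeros with |z| < R = 3.0: (-2 + 1i), (-2 - 1i), (-1 + 2i), (-1 - 2i).
Count = 4.
By the argument principle, (1/2πi) ∮_{|z|=R} p'(z)/p(z) dz equals exactly this count.

Number of zeros inside |z| < 3.0: 4.


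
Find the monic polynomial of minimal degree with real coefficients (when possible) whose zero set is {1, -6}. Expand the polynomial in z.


The polynomial is p(z) = ∏_{α ∈ S} (z − α), where S = {1, -6}.
Expanding the product yields: p(z) = z^2 + 5·z -6.
The resulting polynomial has degree 2 and real coefficients as required.

p(z) = z^2 + 5·z -6.


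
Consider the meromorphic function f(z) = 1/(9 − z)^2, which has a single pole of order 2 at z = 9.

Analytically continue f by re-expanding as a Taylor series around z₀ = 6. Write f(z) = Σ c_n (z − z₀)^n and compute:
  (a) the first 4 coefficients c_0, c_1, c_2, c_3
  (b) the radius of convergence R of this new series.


Let w = z − z₀, so z = z₀ + w.
Then 9 − z = 9 − (z₀ + w) = (9 − z₀) − w = 3 − w.
f(z) = 1/(3 − w)^2 = (1/(3)^2) · (1 − w/(3))^{−2}.
By the binomial series (1−u)^{−2} = Σ_{n≥0} C(n+1, 1) u^n for |u|<1, with u = w/(3):
  c_n = C(n+1, 1) / (3)^(n+2).
  c_0 = 1/(3)^2 = 1/9.
  c_1 = 2/(3)^3 = 2/27.
  c_2 = 3/(3)^4 = 1/27.
  c_3 = 4/(3)^5 = 4/243.
The series is valid for |w/d| < 1, i.e. |z − z₀| < |d|.
Radius of convergence: R = |9 − z₀| = |3| = 3 (distance from z₀ to the singularity z = 9).

c_0 = 1/9, c_1 = 2/27, c_2 = 1/27, c_3 = 4/243; R = 3.


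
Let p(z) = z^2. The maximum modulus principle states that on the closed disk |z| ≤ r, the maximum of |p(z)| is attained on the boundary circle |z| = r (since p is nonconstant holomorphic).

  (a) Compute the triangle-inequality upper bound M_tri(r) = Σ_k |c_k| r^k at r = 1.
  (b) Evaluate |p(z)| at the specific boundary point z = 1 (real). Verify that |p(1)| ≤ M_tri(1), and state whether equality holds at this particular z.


Coefficients: c_0 = 0, c_1 = 0, c_2 = 1. Radius r = 1.
Part (a). Triangle bound: M_tri(r) = Σ_k |c_k| r^k
  = |0|·1^0 + |0|·1^1 + |1|·1^2
  = 0 + 0 + 1 = 1.
This bounds M(r) := max_{|z|=r} |p(z)| from above; equality holds iff all terms c_k z^k can be made to align in phase at a single z on |z|=r.
Part (b). At z = 1 (real, on the circle |z| = r):
  p(1) = (0)·1^0 + (0)·1^1 + (1)·1^2 = 1.
  |p(1)| = 1.
Since all nonzero coefficients share the same sign, |p(1)| = 1 = M_tri(1); the triangle bound is attained at z = 1, so in fact M(r) = 1.

M_tri(1) = 1; |p(1)| = 1; equality at z=1: yes.


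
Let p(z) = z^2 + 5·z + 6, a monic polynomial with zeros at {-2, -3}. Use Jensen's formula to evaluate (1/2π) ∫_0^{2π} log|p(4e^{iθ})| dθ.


Zeros: -3, -2; r = 4.
Inside |z| < r: -3, -2. Outside (|z| ≥ r): ∅.
p(0) = 6, so log|p(0)| = log(6) = 1.7918.
Apply Jensen: I(r) = log|p(0)| + Σ_k log(r/|z_k|), summed over zeros inside |z| < r.
  log(r/|z_k|) for z_k = -2: log(4/2) = 0.6931
  log(r/|z_k|) for z_k = -3: log(4/3) = 0.2877
Sum over inside zeros: 0.9808.
I(r) = log|p(0)| + (inside sum) = 1.7918 + 0.9808 = 2.7726.
Closed form (all zeros inside, monic): I(r) = n·log(r) = 2·log(4) = 2.7726. ✓

I(r) ≈ 2.7726.


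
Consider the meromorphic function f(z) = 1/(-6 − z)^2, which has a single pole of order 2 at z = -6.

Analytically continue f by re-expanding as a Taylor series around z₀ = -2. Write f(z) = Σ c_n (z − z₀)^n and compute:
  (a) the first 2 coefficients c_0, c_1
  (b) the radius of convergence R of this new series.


Let w = z − z₀, so z = z₀ + w.
Then -6 − z = -6 − (z₀ + w) = (-6 − z₀) − w = -4 − w.
f(z) = 1/(-4 − w)^2 = (1/(-4)^2) · (1 − w/(-4))^{−2}.
By the binomial series (1−u)^{−2} = Σ_{n≥0} C(n+1, 1) u^n for |u|<1, with u = w/(-4):
  c_n = C(n+1, 1) / (-4)^(n+2).
  c_0 = 1/(-4)^2 = 1/16.
  c_1 = 2/(-4)^3 = -1/32.
The series is valid for |w/d| < 1, i.e. |z − z₀| < |d|.
Radius of convergence: R = |-6 − z₀| = |-4| = 4 (distance from z₀ to the singularity z = -6).

c_0 = 1/16, c_1 = -1/32; R = 4.


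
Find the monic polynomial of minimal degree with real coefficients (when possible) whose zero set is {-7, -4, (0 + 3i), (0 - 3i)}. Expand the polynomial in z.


The polynomial is p(z) = ∏_{α ∈ S} (z − α), where S = {-7, -4, (0 + 3i), (0 - 3i)}.
Expanding the product yields: p(z) = z^4 + 11·z^3 + 37·z^2 + 99·z + 252.
Note conjugate pairs combine to real quadratics: (z − (0+3i))(z − (0−3i)) = z² + 9.
The resulting polynomial has degree 4 and real coefficients as required.

p(z) = z^4 + 11·z^3 + 37·z^2 + 99·z + 252.


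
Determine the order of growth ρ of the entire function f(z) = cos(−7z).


cos(w) is a linear combination of e^{iw} and e^{−iw} (or e^w, e^{−w} in the hyperbolic case), so |cos(w)| ≤ e^{|w|}. With w = −7z, |w| ≤ 7|z| + 0 = 7r + 0 on |z| = r, giving M(r) ≤ e^{7r + 0}, so ρ ≤ 1. On a suitable ray (z = it for sin/cos; z = t for sinh/cosh, t real → ∞), |cos(−7z)| grows like e^{7|t|}/2, so ρ ≥ 1. Hence ρ = 1.
Therefore ρ = 1.

Order ρ = 1.


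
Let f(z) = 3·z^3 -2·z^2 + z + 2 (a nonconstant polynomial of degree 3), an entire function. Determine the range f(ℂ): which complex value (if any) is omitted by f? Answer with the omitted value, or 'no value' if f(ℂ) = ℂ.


Little Picard bounds the complement of f(ℂ) to at most one point.
For every w ∈ ℂ, the equation p(z) − w = 0 is a nonconstant polynomial in z and hence has at least one root by the fundamental theorem of algebra. So p is surjective onto ℂ, omitting no value.

Omitted value: no value.


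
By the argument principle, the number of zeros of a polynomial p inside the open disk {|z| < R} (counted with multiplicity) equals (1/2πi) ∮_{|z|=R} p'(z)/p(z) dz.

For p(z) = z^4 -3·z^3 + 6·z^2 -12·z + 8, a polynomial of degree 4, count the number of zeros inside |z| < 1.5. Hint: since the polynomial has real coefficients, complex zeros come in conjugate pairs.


The zeros of p are: 1, 2, (0 + 2i), (0 - 2i).
Their magnitudes are: 1, 2, 2, 2.
Zeros with |z| < R = 1.5: 1.
Count = 1.
By the argument principle, (1/2πi) ∮_{|z|=R} p'(z)/p(z) dz equals exactly this count.

Number of zeros inside |z| < 1.5: 1.


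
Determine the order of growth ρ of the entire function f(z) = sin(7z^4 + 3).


Write sin(w) = (e^{iw} ± e^{−iw})/(2 or 2i), so |sin(w)| ≤ e^{|w|}. With w = 7z^4 + 3, |w| ≤ 7r^4 + 3 on |z|=r, giving M(r) ≤ e^{7r^4 + 3} and ρ ≤ 4. For the lower bound, choose z on |z|=r with 7z^4 purely imaginary of modulus 7r^4; then |sin(7z^4 + 3)| grows like e^{7r^4}/2, so ρ ≥ 4. Hence ρ = 4.
Therefore ρ = 4.

Order ρ = 4.


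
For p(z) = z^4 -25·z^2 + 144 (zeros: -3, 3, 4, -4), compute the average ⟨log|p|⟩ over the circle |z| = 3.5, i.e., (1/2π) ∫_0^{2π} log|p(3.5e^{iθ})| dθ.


Zeros: -4, -3, 3, 4; r = 3.5.
Inside |z| < r: -3, 3. Outside (|z| ≥ r): -4, 4.
p(0) = 144, so log|p(0)| = log(144) = 4.9698.
Apply Jensen: I(r) = log|p(0)| + Σ_k log(r/|z_k|), summed over zeros inside |z| < r.
  log(r/|z_k|) for z_k = -3: log(3.5/3) = 0.1542
  log(r/|z_k|) for z_k = 3: log(3.5/3) = 0.1542
  Outside zeros (-4, 4) contribute nothing to the Jensen sum.
Sum over inside zeros: 0.3083.
I(r) = log|p(0)| + (inside sum) = 4.9698 + 0.3083 = 5.2781.
Note: since some zeros are outside |z| ≤ r, the simplified n·log(r) form does NOT apply — only the inside zeros contribute.

I(r) ≈ 5.2781.


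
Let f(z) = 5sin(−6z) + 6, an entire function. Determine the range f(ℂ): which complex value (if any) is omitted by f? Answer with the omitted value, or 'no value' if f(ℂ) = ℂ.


Little Picard bounds the complement of f(ℂ) to at most one point.
sin is entire and surjective onto ℂ: for every w ∈ ℂ, sin(ζ) = w has a solution ζ ∈ ℂ (e.g., via the complex inverse arcsin). With ζ = −6z this gives z = ζ/(-6). Then 5·sin(−6z) takes every value in 5·ℂ = ℂ, and adding 6 is a bijection of ℂ. So f is surjective and omits no value. (Note: only on the real line is sin bounded by [−1, 1].)

Omitted value: no value.


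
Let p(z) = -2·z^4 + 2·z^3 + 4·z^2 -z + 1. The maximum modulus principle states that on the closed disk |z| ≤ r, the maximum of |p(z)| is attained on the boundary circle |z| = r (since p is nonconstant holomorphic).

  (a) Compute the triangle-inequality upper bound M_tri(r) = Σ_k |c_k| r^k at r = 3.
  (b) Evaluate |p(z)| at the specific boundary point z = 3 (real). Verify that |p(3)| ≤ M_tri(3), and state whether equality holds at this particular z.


Coefficients: c_0 = 1, c_1 = -1, c_2 = 4, c_3 = 2, c_4 = -2. Radius r = 3.
Part (a). Triangle bound: M_tri(r) = Σ_k |c_k| r^k
  = |1|·3^0 + |-1|·3^1 + |4|·3^2 + |2|·3^3 + |-2|·3^4
  = 1 + 3 + 36 + 54 + 162 = 256.
This bounds M(r) := max_{|z|=r} |p(z)| from above; equality holds iff all terms c_k z^k can be made to align in phase at a single z on |z|=r.
Part (b). At z = 3 (real, on the circle |z| = r):
  p(3) = (1)·3^0 + (-1)·3^1 + (4)·3^2 + (2)·3^3 + (-2)·3^4 = -74.
  |p(3)| = 74.
Check: |p(3)| = 74 ≤ 256 = M_tri(3). ✓ Equality does not hold at z = 3 (the coefficients have mixed signs, so the terms do not all align in phase there).

M_tri(3) = 256; |p(3)| = 74; equality at z=3: no.


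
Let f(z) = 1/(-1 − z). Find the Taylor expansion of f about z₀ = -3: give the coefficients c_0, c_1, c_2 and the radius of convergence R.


Let w = z − z₀, so z = z₀ + w.
Then -1 − z = -1 − (z₀ + w) = (-1 − z₀) − w = 2 − w.
f(z) = 1/(2 − w) = (1/(2)) · 1/(1 − w/(2)) = Σ_{n≥0} w^n / (2)^(n+1).
So c_n = 1/(2)^(n+1):
  c_0 = 1/(2)^1 = 1/2.
  c_1 = 1/(2)^2 = 1/4.
  c_2 = 1/(2)^3 = 1/8.
The series is valid for |w/d| < 1, i.e. |z − z₀| < |d|.
Radius of convergence: R = |-1 − z₀| = |2| = 2 (distance from z₀ to the singularity z = -1).

c_0 = 1/2, c_1 = 1/4, c_2 = 1/8; R = 2.


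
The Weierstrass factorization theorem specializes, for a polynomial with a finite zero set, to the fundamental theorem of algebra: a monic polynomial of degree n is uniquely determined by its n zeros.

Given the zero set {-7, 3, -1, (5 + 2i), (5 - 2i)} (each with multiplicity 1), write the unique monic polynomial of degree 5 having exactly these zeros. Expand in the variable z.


The polynomial is p(z) = ∏_{α ∈ S} (z − α), where S = {-7, 3, -1, (5 + 2i), (5 - 2i)}.
Expanding the product yields: p(z) = z^5 -5·z^4 -38·z^3 + 294·z^2 -283·z -609.
Note conjugate pairs combine to real quadratics: (z − (5+2i))(z − (5−2i)) = z² − 10z + 29.
The resulting polynomial has degree 5 and real coefficients as required.

p(z) = z^5 -5·z^4 -38·z^3 + 294·z^2 -283·z -609.


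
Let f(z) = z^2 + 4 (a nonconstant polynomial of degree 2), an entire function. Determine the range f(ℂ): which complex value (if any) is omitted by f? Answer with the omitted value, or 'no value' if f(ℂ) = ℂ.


Little Picard bounds the complement of f(ℂ) to at most one point.
For every w ∈ ℂ, the equation p(z) − w = 0 is a nonconstant polynomial in z and hence has at least one root by the fundamental theorem of algebra. So p is surjective onto ℂ, omitting no value.

Omitted value: no value.


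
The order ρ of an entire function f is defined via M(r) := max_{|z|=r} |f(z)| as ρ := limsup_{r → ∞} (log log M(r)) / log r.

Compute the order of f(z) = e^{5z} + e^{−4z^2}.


Each summand is entire of order 1 and 2 respectively (as in the single-exponential case). The order of a sum is at most the max of the orders, so ρ ≤ 2. For the lower bound: on |z|=r choose arg z so that -4z^2 is real positive; then |e^{-4z^2}| = e^{4r^2} while |e^{5z}| ≤ e^{5r^1} = o(e^{4r^2}). So |f| ≥ e^{4r^2}(1 − o(1)) and ρ ≥ 2. Hence ρ = max(1, 2) = 2.
Therefore ρ = 2.

Order ρ = 2.


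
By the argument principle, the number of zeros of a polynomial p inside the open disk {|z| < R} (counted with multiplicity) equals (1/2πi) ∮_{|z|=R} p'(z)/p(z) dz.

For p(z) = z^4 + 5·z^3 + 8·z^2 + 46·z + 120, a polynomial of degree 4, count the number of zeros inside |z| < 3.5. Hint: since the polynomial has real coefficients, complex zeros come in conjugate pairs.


The zeros of p are: -4, -3, (1 + 3i), (1 - 3i).
Their magnitudes are: 4, 3, 3.162, 3.162.
Zeros with |z| < R = 3.5: -3, (1 + 3i), (1 - 3i).
Count = 3.
By the argument principle, (1/2πi) ∮_{|z|=R} p'(z)/p(z) dz equals exactly this count.

Number of zeros inside |z| < 3.5: 3.


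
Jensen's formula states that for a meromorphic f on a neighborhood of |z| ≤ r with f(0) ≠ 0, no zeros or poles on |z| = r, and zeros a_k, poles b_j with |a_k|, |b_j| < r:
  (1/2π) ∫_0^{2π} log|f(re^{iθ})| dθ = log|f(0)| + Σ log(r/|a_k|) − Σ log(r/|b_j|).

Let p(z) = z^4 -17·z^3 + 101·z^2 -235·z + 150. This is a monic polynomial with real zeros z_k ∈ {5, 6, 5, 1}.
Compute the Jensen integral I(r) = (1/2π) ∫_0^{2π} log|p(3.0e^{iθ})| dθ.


Zeros: 1, 5, 5, 6; r = 3.0.
Inside |z| < r: 1. Outside (|z| ≥ r): 5, 5, 6.
p(0) = 150, so log|p(0)| = log(150) = 5.0106.
Apply Jensen: I(r) = log|p(0)| + Σ_k log(r/|z_k|), summed over zeros inside |z| < r.
  log(r/|z_k|) for z_k = 1: log(3.0/1) = 1.0986
  Outside zeros (5, 5, 6) contribute nothing to the Jensen sum.
Sum over inside zeros: 1.0986.
I(r) = log|p(0)| + (inside sum) = 5.0106 + 1.0986 = 6.1092.
Note: since some zeros are outside |z| ≤ r, the simplified n·log(r) form does NOT apply — only the inside zeros contribute.

I(r) ≈ 6.1092.


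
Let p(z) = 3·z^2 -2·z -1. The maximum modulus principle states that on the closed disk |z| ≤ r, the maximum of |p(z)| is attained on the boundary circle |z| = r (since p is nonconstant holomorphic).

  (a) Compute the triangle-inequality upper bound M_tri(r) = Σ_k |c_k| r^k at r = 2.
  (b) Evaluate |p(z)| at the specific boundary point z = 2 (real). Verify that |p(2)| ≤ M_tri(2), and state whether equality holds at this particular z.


Coefficients: c_0 = -1, c_1 = -2, c_2 = 3. Radius r = 2.
Part (a). Triangle bound: M_tri(r) = Σ_k |c_k| r^k
  = |-1|·2^0 + |-2|·2^1 + |3|·2^2
  = 1 + 4 + 12 = 17.
This bounds M(r) := max_{|z|=r} |p(z)| from above; equality holds iff all terms c_k z^k can be made to align in phase at a single z on |z|=r.
Part (b). At z = 2 (real, on the circle |z| = r):
  p(2) = (-1)·2^0 + (-2)·2^1 + (3)·2^2 = 7.
  |p(2)| = 7.
Check: |p(2)| = 7 ≤ 17 = M_tri(2). ✓ Equality does not hold at z = 2 (the coefficients have mixed signs, so the terms do not all align in phase there).

M_tri(2) = 17; |p(2)| = 7; equality at z=2: no.


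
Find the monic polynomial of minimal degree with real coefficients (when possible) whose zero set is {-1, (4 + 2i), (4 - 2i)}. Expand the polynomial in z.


The polynomial is p(z) = ∏_{α ∈ S} (z − α), where S = {-1, (4 + 2i), (4 - 2i)}.
Expanding the product yields: p(z) = z^3 -7·z^2 + 12·z + 20.
Note conjugate pairs combine to real quadratics: (z − (4+2i))(z − (4−2i)) = z² − 8z + 20.
The resulting polynomial has degree 3 and real coefficients as required.

p(z) = z^3 -7·z^2 + 12·z + 20.


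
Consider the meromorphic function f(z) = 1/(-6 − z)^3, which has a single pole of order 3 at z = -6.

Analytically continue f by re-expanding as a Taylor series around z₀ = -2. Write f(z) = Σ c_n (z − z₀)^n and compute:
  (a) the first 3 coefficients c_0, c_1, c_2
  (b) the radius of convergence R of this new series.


Let w = z − z₀, so z = z₀ + w.
Then -6 − z = -6 − (z₀ + w) = (-6 − z₀) − w = -4 − w.
f(z) = 1/(-4 − w)^3 = (1/(-4)^3) · (1 − w/(-4))^{−3}.
By the binomial series (1−u)^{−3} = Σ_{n≥0} C(n+2, 2) u^n for |u|<1, with u = w/(-4):
  c_n = C(n+2, 2) / (-4)^(n+3).
  c_0 = 1/(-4)^3 = -1/64.
  c_1 = 3/(-4)^4 = 3/256.
  c_2 = 6/(-4)^5 = -3/512.
The series is valid for |w/d| < 1, i.e. |z − z₀| < |d|.
Radius of convergence: R = |-6 − z₀| = |-4| = 4 (distance from z₀ to the singularity z = -6).

c_0 = -1/64, c_1 = 3/256, c_2 = -3/512; R = 4.


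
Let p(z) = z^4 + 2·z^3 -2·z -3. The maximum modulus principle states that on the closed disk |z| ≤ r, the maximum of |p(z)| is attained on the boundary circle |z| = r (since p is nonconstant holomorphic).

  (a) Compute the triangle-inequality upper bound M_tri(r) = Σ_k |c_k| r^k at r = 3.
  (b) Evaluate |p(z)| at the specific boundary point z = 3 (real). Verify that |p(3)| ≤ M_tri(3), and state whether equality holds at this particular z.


Coefficients: c_0 = -3, c_1 = -2, c_2 = 0, c_3 = 2, c_4 = 1. Radius r = 3.
Part (a). Triangle bound: M_tri(r) = Σ_k |c_k| r^k
  = |-3|·3^0 + |-2|·3^1 + |0|·3^2 + |2|·3^3 + |1|·3^4
  = 3 + 6 + 0 + 54 + 81 = 144.
This bounds M(r) := max_{|z|=r} |p(z)| from above; equality holds iff all terms c_k z^k can be made to align in phase at a single z on |z|=r.
Part (b). At z = 3 (real, on the circle |z| = r):
  p(3) = (-3)·3^0 + (-2)·3^1 + (0)·3^2 + (2)·3^3 + (1)·3^4 = 126.
  |p(3)| = 126.
Check: |p(3)| = 126 ≤ 144 = M_tri(3). ✓ Equality does not hold at z = 3 (the coefficients have mixed signs, so the terms do not all align in phase there).

M_tri(3) = 144; |p(3)| = 126; equality at z=3: no.


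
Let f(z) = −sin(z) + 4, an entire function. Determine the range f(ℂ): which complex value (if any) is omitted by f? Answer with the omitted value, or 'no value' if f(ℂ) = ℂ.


Little Picard bounds the complement of f(ℂ) to at most one point.
sin is entire and surjective onto ℂ: for every w ∈ ℂ, sin(ζ) = w has a solution ζ ∈ ℂ (e.g., via the complex inverse arcsin). With ζ = z this gives z = ζ/(1). Then -1·sin(z) takes every value in -1·ℂ = ℂ, and adding 4 is a bijection of ℂ. So f is surjective and omits no value. (Note: only on the real line is sin bounded by [−1, 1].)

Omitted value: no value.


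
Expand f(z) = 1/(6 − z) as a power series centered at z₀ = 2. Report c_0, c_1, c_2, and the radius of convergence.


Let w = z − z₀, so z = z₀ + w.
Then 6 − z = 6 − (z₀ + w) = (6 − z₀) − w = 4 − w.
f(z) = 1/(4 − w) = (1/(4)) · 1/(1 − w/(4)) = Σ_{n≥0} w^n / (4)^(n+1).
So c_n = 1/(4)^(n+1):
  c_0 = 1/(4)^1 = 1/4.
  c_1 = 1/(4)^2 = 1/16.
  c_2 = 1/(4)^3 = 1/64.
The series is valid for |w/d| < 1, i.e. |z − z₀| < |d|.
Radius of convergence: R = |6 − z₀| = |4| = 4 (distance from z₀ to the singularity z = 6).

c_0 = 1/4, c_1 = 1/16, c_2 = 1/64; R = 4.


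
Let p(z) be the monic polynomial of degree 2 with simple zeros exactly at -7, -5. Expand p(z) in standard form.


The polynomial is p(z) = ∏_{α ∈ S} (z − α), where S = {-7, -5}.
Expanding the product yields: p(z) = z^2 + 12·z + 35.
The resulting polynomial has degree 2 and real coefficients as required.

p(z) = z^2 + 12·z + 35.


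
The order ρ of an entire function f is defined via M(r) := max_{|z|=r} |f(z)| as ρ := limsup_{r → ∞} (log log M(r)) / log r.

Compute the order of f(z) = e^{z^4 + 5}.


|e^{z^4 + 5}| = e^{Re(1·z^4) + 5} ≤ e^{1|z|^4 + 5} = e^{1r^4 + 5} on |z| = r, so ρ ≤ 4. Choosing z on |z|=r so that 1·z^4 is real positive (always possible by picking arg z appropriately) gives |f(z)| = e^{1r^4 + 5}, matching the bound. The additive constant 5 does not affect log log M(r) ~ 4·log r. Hence ρ = 4.
Therefore ρ = 4.

Order ρ = 4.


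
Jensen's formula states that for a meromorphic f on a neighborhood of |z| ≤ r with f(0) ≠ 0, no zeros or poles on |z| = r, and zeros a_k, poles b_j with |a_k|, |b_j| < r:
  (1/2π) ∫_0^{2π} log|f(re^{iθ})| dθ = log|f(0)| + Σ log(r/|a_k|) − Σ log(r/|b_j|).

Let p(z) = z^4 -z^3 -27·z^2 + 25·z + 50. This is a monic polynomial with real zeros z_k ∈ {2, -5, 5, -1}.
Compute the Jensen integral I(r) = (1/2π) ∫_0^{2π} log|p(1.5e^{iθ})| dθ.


Zeros: -5, -1, 2, 5; r = 1.5.
Inside |z| < r: -1. Outside (|z| ≥ r): -5, 2, 5.
p(0) = 50, so log|p(0)| = log(50) = 3.9120.
Apply Jensen: I(r) = log|p(0)| + Σ_k log(r/|z_k|), summed over zeros inside |z| < r.
  log(r/|z_k|) for z_k = -1: log(1.5/1) = 0.4055
  Outside zeros (-5, 2, 5) contribute nothing to the Jensen sum.
Sum over inside zeros: 0.4055.
I(r) = log|p(0)| + (inside sum) = 3.9120 + 0.4055 = 4.3175.
Note: since some zeros are outside |z| ≤ r, the simplified n·log(r) form does NOT apply — only the inside zeros contribute.

I(r) ≈ 4.3175.


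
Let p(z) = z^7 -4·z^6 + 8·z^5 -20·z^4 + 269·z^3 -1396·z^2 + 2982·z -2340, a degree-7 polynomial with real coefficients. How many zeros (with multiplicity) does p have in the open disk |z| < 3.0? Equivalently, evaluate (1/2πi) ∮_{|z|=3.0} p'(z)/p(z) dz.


The zeros of p are: (2 + 3i), (2 - 3i), (2 + 1i), (2 - 1i), 2, (-3 + 3i), (-3 - 3i).
Their magnitudes are: 3.606, 3.606, 2.236, 2.236, 2, 4.243, 4.243.
Zeros with |z| < R = 3.0: (2 + 1i), (2 - 1i), 2.
Count = 3.
By the argument principle, (1/2πi) ∮_{|z|=R} p'(z)/p(z) dz equals exactly this count.

Number of zeros inside |z| < 3.0: 3.


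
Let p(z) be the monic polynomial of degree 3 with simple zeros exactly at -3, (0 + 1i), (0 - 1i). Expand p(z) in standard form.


The polynomial is p(z) = ∏_{α ∈ S} (z − α), where S = {-3, (0 + 1i), (0 - 1i)}.
Expanding the product yields: p(z) = z^3 + 3·z^2 + z + 3.
Note conjugate pairs combine to real quadratics: (z − (0+1i))(z − (0−1i)) = z² + 1.
The resulting polynomial has degree 3 and real coefficients as required.

p(z) = z^3 + 3·z^2 + z + 3.


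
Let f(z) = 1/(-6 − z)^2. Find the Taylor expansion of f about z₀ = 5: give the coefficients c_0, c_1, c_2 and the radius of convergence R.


Let w = z − z₀, so z = z₀ + w.
Then -6 − z = -6 − (z₀ + w) = (-6 − z₀) − w = -11 − w.
f(z) = 1/(-11 − w)^2 = (1/(-11)^2) · (1 − w/(-11))^{−2}.
By the binomial series (1−u)^{−2} = Σ_{n≥0} C(n+1, 1) u^n for |u|<1, with u = w/(-11):
  c_n = C(n+1, 1) / (-11)^(n+2).
  c_0 = 1/(-11)^2 = 1/121.
  c_1 = 2/(-11)^3 = -2/1331.
  c_2 = 3/(-11)^4 = 3/14641.
The series is valid for |w/d| < 1, i.e. |z − z₀| < |d|.
Radius of convergence: R = |-6 − z₀| = |-11| = 11 (distance from z₀ to the singularity z = -6).

c_0 = 1/121, c_1 = -2/1331, c_2 = 3/14641; R = 11.


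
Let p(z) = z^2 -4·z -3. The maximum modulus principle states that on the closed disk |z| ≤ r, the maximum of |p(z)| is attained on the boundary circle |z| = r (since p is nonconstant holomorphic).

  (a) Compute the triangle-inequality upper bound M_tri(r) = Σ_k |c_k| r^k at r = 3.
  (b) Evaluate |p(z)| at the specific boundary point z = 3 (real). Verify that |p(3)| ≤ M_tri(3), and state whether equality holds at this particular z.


Coefficients: c_0 = -3, c_1 = -4, c_2 = 1. Radius r = 3.
Part (a). Triangle bound: M_tri(r) = Σ_k |c_k| r^k
  = |-3|·3^0 + |-4|·3^1 + |1|·3^2
  = 3 + 12 + 9 = 24.
This bounds M(r) := max_{|z|=r} |p(z)| from above; equality holds iff all terms c_k z^k can be made to align in phase at a single z on |z|=r.
Part (b). At z = 3 (real, on the circle |z| = r):
  p(3) = (-3)·3^0 + (-4)·3^1 + (1)·3^2 = -6.
  |p(3)| = 6.
Check: |p(3)| = 6 ≤ 24 = M_tri(3). ✓ Equality does not hold at z = 3 (the coefficients have mixed signs, so the terms do not all align in phase there).

M_tri(3) = 24; |p(3)| = 6; equality at z=3: no.
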